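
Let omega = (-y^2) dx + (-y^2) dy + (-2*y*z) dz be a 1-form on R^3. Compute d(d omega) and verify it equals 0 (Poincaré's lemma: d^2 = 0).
d(d omega) = 0

Step 1: d omega = sum_{i<j} (∂f_j/∂x_i - ∂f_i/∂x_j) dx_i ∧ dx_j:
  coeff of dx ∧ dy: 2*y
  coeff of dx ∧ dz: 0
  coeff of dy ∧ dz: -2*z
Step 2: Apply d again to each 2-form coefficient. The only possible 3-form in R^3 is dx ∧ dy ∧ dz, with coefficient
  ∂(coeff of dy∧dz)/∂x - ∂(coeff of dx∧dz)/∂y + ∂(coeff of dx∧dy)/∂z
  = ∂/∂x (-2*z) - ∂/∂y (0) + ∂/∂z (2*y).
Each of these terms simplifies to sums of mixed partials that cancel in pairs. The result is 0 (by equality of mixed partials for smooth functions — Schwarz / Clairaut).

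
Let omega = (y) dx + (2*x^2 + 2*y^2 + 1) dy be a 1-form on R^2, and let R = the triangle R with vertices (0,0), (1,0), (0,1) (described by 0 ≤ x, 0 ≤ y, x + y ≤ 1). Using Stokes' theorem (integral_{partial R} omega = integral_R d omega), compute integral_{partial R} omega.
integral_(partial R) omega = 1/6

Stokes: integral_partial_R omega = integral_R d omega with d omega = (∂Q/∂x - ∂P/∂y) dx ∧ dy.
  ∂Q/∂x = 4*x
  ∂P/∂y = 1
  integrand = ∂Q/∂x - ∂P/∂y = 4*x - 1.
Integrating over R: integral_0^1 integral_0^{1-x} (4*x - 1) dy dx = 1/6.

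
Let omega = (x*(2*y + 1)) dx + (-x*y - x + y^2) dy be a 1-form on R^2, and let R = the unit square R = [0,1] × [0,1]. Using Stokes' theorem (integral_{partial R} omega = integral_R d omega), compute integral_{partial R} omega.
integral_(partial R) omega = -5/2

Stokes: integral_partial_R omega = integral_R d omega with d omega = (∂Q/∂x - ∂P/∂y) dx ∧ dy.
  ∂Q/∂x = -y - 1
  ∂P/∂y = 2*x
  integrand = ∂Q/∂x - ∂P/∂y = -2*x - y - 1.
Integrating over R: integral_0^1 integral_0^1 (-2*x - y - 1) dx dy = -5/2.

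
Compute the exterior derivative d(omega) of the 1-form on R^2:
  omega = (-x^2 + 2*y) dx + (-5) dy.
d(omega) = (-2) dx ∧ dy

For a 1-form omega = sum_i f_i dx_i, the exterior derivative is
  d(omega) = sum_{i < j} (∂f_j/∂x_i - ∂f_i/∂x_j) dx_i ∧ dx_j.
  coefficient of dx ∧ dy: ∂f_2/∂x - ∂f_1/∂y = ∂(-5)/∂x - ∂(-x^2 + 2*y)/∂y = -2
Assembling: d(omega) = (-2) dx ∧ dy.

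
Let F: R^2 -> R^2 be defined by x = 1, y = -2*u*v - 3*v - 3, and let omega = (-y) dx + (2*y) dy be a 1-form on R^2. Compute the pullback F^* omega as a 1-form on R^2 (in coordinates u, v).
F^* omega = (4*v*(2*u*v + 3*v + 3)) du + (8*u^2*v + 24*u*v + 12*u + 18*v + 18) dv

Using F^*(f dg) = (f ∘ F) d(g ∘ F), substitute each coordinate x_i by F_i(u, v) in f_i, and replace dx_i by d F_i = (∂F_i/∂u) du + (∂F_i/∂v) dv.
  For the x component: f_1(F) = 2*u*v + 3*v + 3; d F_1 = (0) du + (0) dv
  For the y component: f_2(F) = -4*u*v - 6*v - 6; d F_2 = (-2*v) du + (-2*u - 3) dv
Combining and collecting du, dv coefficients:
  coeff of du: 4*v*(2*u*v + 3*v + 3)
  coeff of dv: 8*u^2*v + 24*u*v + 12*u + 18*v + 18
F^* omega = (4*v*(2*u*v + 3*v + 3)) du + (8*u^2*v + 24*u*v + 12*u + 18*v + 18) dv.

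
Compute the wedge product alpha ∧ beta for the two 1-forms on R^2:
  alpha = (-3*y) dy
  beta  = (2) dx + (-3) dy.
alpha ∧ beta = (6*y) dx ∧ dy

Distribute the wedge, using dx_i ∧ dx_j = -dx_j ∧ dx_i and dx_i ∧ dx_i = 0. For each pair (i, j) with i < j, the coefficient of dx_i ∧ dx_j in alpha ∧ beta is (alpha_i * beta_j - alpha_j * beta_i). Collecting: alpha ∧ beta = (6*y) dx ∧ dy.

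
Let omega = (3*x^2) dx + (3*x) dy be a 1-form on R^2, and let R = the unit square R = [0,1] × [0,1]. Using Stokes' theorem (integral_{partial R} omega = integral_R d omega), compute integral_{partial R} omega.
integral_(partial R) omega = 3

Stokes: integral_partial_R omega = integral_R d omega with d omega = (∂Q/∂x - ∂P/∂y) dx ∧ dy.
  ∂Q/∂x = 3
  ∂P/∂y = 0
  integrand = ∂Q/∂x - ∂P/∂y = 3.
Integrating over R: integral_0^1 integral_0^1 (3) dx dy = 3.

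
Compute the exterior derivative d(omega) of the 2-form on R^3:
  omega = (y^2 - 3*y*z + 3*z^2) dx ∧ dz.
d(omega) = (-2*y + 3*z) dx ∧ dy ∧ dz

For a 2-form omega = sum_{i<j} g_{ij} dx_i ∧ dx_j, the exterior derivative is
  d(omega) = sum_{i<j} d(g_{ij}) ∧ dx_i ∧ dx_j = sum_{i<j, k} (∂g_{ij}/∂x_k) dx_k ∧ dx_i ∧ dx_j.
Expand each term, using dx_k ∧ dx_i ∧ dx_j = sgn(permutation) dx_{(a)} ∧ dx_{(b)} ∧ dx_{(c)} with (a < b < c) sorted:
  d(y^2 - 3*y*z + 3*z^2) includes (∂/∂y)(y^2 - 3*y*z + 3*z^2) dy = (2*y - 3*z) dy, which multiplied by dx ∧ dz gives (-2*y + 3*z) dx ∧ dy ∧ dz
Collecting like 3-forms: d(omega) = (-2*y + 3*z) dx ∧ dy ∧ dz.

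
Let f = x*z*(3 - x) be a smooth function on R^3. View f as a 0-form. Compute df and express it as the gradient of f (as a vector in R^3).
df = (z*(3 - 2*x)) dx + (0) dy + (x*(3 - x)) dz; grad f = (z*(3 - 2*x), 0, x*(3 - x))

For a 0-form f, d f = (∂f/∂x) dx + (∂f/∂y) dy + (∂f/∂z) dz. The components of the vector representation are exactly the entries of grad f in Cartesian coordinates:
  ∂f/∂x = z*(3 - 2*x)
  ∂f/∂y = 0
  ∂f/∂z = x*(3 - x).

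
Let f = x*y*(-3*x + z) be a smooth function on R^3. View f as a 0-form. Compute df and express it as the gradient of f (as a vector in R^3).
df = (y*(-6*x + z)) dx + (x*(-3*x + z)) dy + (x*y) dz; grad f = (y*(-6*x + z), x*(-3*x + z), x*y)

For a 0-form f, d f = (∂f/∂x) dx + (∂f/∂y) dy + (∂f/∂z) dz. The components of the vector representation are exactly the entries of grad f in Cartesian coordinates:
  ∂f/∂x = y*(-6*x + z)
  ∂f/∂y = x*(-3*x + z)
  ∂f/∂z = x*y.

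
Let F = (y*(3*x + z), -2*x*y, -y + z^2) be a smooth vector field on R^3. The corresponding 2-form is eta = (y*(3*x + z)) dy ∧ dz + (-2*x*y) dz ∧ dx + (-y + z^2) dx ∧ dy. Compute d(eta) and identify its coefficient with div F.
d(eta) = (-2*x + 3*y + 2*z) dx ∧ dy ∧ dz; div F = -2*x + 3*y + 2*z

For a 2-form in R^3 of the form above, applying d gives a 3-form with coefficient ∂P/∂x + ∂Q/∂y + ∂R/∂z:
  ∂P/∂x = 3*y
  ∂Q/∂y = -2*x
  ∂R/∂z = 2*z
Sum = -2*x + 3*y + 2*z, which is exactly div F.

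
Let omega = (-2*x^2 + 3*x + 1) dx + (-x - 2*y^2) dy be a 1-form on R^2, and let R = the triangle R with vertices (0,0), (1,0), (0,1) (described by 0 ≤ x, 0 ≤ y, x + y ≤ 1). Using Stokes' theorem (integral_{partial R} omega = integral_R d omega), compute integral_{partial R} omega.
integral_(partial R) omega = -1/2

Stokes: integral_partial_R omega = integral_R d omega with d omega = (∂Q/∂x - ∂P/∂y) dx ∧ dy.
  ∂Q/∂x = -1
  ∂P/∂y = 0
  integrand = ∂Q/∂x - ∂P/∂y = -1.
Integrating over R: integral_0^1 integral_0^{1-x} (-1) dy dx = -1/2.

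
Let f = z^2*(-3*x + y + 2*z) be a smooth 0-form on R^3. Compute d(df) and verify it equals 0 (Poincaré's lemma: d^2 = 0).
d(df) = 0

Step 1: df = sum_i (∂f/∂x_i) dx_i = (-3*z^2) dx + (z^2) dy + (2*z*(-3*x + y + 3*z)) dz.
Step 2: Apply d again. Using the 1-form formula, the coefficient of dx ∧ dy in d(df) is ∂^2 f/∂x ∂y - ∂^2 f/∂y ∂x = (0) - (0) = 0 (equality of mixed partials for smooth f).
Similarly for dx ∧ dz and dy ∧ dz — all coefficients vanish. So d(df) = 0.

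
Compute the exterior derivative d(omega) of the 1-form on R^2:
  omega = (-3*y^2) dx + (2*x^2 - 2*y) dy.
d(omega) = (4*x + 6*y) dx ∧ dy

For a 1-form omega = sum_i f_i dx_i, the exterior derivative is
  d(omega) = sum_{i < j} (∂f_j/∂x_i - ∂f_i/∂x_j) dx_i ∧ dx_j.
  coefficient of dx ∧ dy: ∂f_2/∂x - ∂f_1/∂y = ∂(2*x^2 - 2*y)/∂x - ∂(-3*y^2)/∂y = 4*x + 6*y
Assembling: d(omega) = (4*x + 6*y) dx ∧ dy.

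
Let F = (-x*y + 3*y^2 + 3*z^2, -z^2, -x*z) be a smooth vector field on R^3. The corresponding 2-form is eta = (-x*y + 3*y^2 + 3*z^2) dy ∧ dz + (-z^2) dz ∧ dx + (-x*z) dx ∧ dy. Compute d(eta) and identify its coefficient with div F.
d(eta) = (-x - y) dx ∧ dy ∧ dz; div F = -x - y

For a 2-form in R^3 of the form above, applying d gives a 3-form with coefficient ∂P/∂x + ∂Q/∂y + ∂R/∂z:
  ∂P/∂x = -y
  ∂Q/∂y = 0
  ∂R/∂z = -x
Sum = -x - y, which is exactly div F.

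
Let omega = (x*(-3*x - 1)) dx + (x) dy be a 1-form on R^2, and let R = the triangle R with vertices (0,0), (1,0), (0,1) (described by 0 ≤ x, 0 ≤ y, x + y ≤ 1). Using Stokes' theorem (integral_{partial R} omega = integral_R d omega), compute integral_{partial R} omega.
integral_(partial R) omega = 1/2

Stokes: integral_partial_R omega = integral_R d omega with d omega = (∂Q/∂x - ∂P/∂y) dx ∧ dy.
  ∂Q/∂x = 1
  ∂P/∂y = 0
  integrand = ∂Q/∂x - ∂P/∂y = 1.
Integrating over R: integral_0^1 integral_0^{1-x} (1) dy dx = 1/2.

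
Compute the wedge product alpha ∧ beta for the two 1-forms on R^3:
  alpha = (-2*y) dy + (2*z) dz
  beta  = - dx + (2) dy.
alpha ∧ beta = (-2*y) dx ∧ dy + (2*z) dx ∧ dz + (-4*z) dy ∧ dz

Distribute the wedge, using dx_i ∧ dx_j = -dx_j ∧ dx_i and dx_i ∧ dx_i = 0. For each pair (i, j) with i < j, the coefficient of dx_i ∧ dx_j in alpha ∧ beta is (alpha_i * beta_j - alpha_j * beta_i). Collecting: alpha ∧ beta = (-2*y) dx ∧ dy + (2*z) dx ∧ dz + (-4*z) dy ∧ dz.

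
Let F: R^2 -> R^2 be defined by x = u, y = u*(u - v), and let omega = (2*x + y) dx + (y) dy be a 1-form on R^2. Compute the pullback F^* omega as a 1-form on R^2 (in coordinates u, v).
F^* omega = (u*(2*u^2 - 3*u*v + u + v^2 - v + 2)) du + (u^2*(-u + v)) dv

Using F^*(f dg) = (f ∘ F) d(g ∘ F), substitute each coordinate x_i by F_i(u, v) in f_i, and replace dx_i by d F_i = (∂F_i/∂u) du + (∂F_i/∂v) dv.
  For the x component: f_1(F) = u*(u - v + 2); d F_1 = (1) du + (0) dv
  For the y component: f_2(F) = u*(u - v); d F_2 = (2*u - v) du + (-u) dv
Combining and collecting du, dv coefficients:
  coeff of du: u*(2*u^2 - 3*u*v + u + v^2 - v + 2)
  coeff of dv: u^2*(-u + v)
F^* omega = (u*(2*u^2 - 3*u*v + u + v^2 - v + 2)) du + (u^2*(-u + v)) dv.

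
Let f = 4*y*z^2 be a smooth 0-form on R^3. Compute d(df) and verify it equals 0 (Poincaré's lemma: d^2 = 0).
d(df) = 0

Step 1: df = sum_i (∂f/∂x_i) dx_i = (0) dx + (4*z^2) dy + (8*y*z) dz.
Step 2: Apply d again. Using the 1-form formula, the coefficient of dx ∧ dy in d(df) is ∂^2 f/∂x ∂y - ∂^2 f/∂y ∂x = (0) - (0) = 0 (equality of mixed partials for smooth f).
Similarly for dx ∧ dz and dy ∧ dz — all coefficients vanish. So d(df) = 0.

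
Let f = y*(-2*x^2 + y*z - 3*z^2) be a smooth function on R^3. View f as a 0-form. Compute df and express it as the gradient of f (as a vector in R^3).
df = (-4*x*y) dx + (-2*x^2 + 2*y*z - 3*z^2) dy + (y*(y - 6*z)) dz; grad f = (-4*x*y, -2*x^2 + 2*y*z - 3*z^2, y*(y - 6*z))

For a 0-form f, d f = (∂f/∂x) dx + (∂f/∂y) dy + (∂f/∂z) dz. The components of the vector representation are exactly the entries of grad f in Cartesian coordinates:
  ∂f/∂x = -4*x*y
  ∂f/∂y = -2*x^2 + 2*y*z - 3*z^2
  ∂f/∂z = y*(y - 6*z).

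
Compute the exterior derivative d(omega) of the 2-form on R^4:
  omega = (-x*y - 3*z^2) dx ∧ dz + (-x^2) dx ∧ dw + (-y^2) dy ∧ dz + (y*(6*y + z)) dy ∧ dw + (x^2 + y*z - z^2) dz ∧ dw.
d(omega) = (x) dx ∧ dy ∧ dz + (-y + z) dy ∧ dz ∧ dw + (2*x) dx ∧ dz ∧ dw

For a 2-form omega = sum_{i<j} g_{ij} dx_i ∧ dx_j, the exterior derivative is
  d(omega) = sum_{i<j} d(g_{ij}) ∧ dx_i ∧ dx_j = sum_{i<j, k} (∂g_{ij}/∂x_k) dx_k ∧ dx_i ∧ dx_j.
Expand each term, using dx_k ∧ dx_i ∧ dx_j = sgn(permutation) dx_{(a)} ∧ dx_{(b)} ∧ dx_{(c)} with (a < b < c) sorted:
  d(-x*y - 3*z^2) includes (∂/∂y)(-x*y - 3*z^2) dy = (-x) dy, which multiplied by dx ∧ dz gives (x) dx ∧ dy ∧ dz
  d(y*(6*y + z)) includes (∂/∂z)(y*(6*y + z)) dz = (y) dz, which multiplied by dy ∧ dw gives (-y) dy ∧ dz ∧ dw
  d(x^2 + y*z - z^2) includes (∂/∂x)(x^2 + y*z - z^2) dx = (2*x) dx, which multiplied by dz ∧ dw gives (2*x) dx ∧ dz ∧ dw
  d(x^2 + y*z - z^2) includes (∂/∂y)(x^2 + y*z - z^2) dy = (z) dy, which multiplied by dz ∧ dw gives (z) dy ∧ dz ∧ dw
Collecting like 3-forms: d(omega) = (x) dx ∧ dy ∧ dz + (-y + z) dy ∧ dz ∧ dw + (2*x) dx ∧ dz ∧ dw.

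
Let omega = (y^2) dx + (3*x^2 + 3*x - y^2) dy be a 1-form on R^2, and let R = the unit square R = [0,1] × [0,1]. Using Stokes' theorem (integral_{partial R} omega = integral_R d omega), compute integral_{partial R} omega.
integral_(partial R) omega = 5

Stokes: integral_partial_R omega = integral_R d omega with d omega = (∂Q/∂x - ∂P/∂y) dx ∧ dy.
  ∂Q/∂x = 6*x + 3
  ∂P/∂y = 2*y
  integrand = ∂Q/∂x - ∂P/∂y = 6*x - 2*y + 3.
Integrating over R: integral_0^1 integral_0^1 (6*x - 2*y + 3) dx dy = 5.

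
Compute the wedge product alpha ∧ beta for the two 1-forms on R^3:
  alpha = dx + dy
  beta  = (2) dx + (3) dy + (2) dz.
alpha ∧ beta = (1) dx ∧ dy + (2) dx ∧ dz + (2) dy ∧ dz

Distribute the wedge, using dx_i ∧ dx_j = -dx_j ∧ dx_i and dx_i ∧ dx_i = 0. For each pair (i, j) with i < j, the coefficient of dx_i ∧ dx_j in alpha ∧ beta is (alpha_i * beta_j - alpha_j * beta_i). Collecting: alpha ∧ beta = (1) dx ∧ dy + (2) dx ∧ dz + (2) dy ∧ dz.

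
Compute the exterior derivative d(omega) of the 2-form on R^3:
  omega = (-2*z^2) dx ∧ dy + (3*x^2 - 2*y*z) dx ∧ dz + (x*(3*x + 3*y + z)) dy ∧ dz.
d(omega) = (6*x + 3*y - z) dx ∧ dy ∧ dz

For a 2-form omega = sum_{i<j} g_{ij} dx_i ∧ dx_j, the exterior derivative is
  d(omega) = sum_{i<j} d(g_{ij}) ∧ dx_i ∧ dx_j = sum_{i<j, k} (∂g_{ij}/∂x_k) dx_k ∧ dx_i ∧ dx_j.
Expand each term, using dx_k ∧ dx_i ∧ dx_j = sgn(permutation) dx_{(a)} ∧ dx_{(b)} ∧ dx_{(c)} with (a < b < c) sorted:
  d(-2*z^2) includes (∂/∂z)(-2*z^2) dz = (-4*z) dz, which multiplied by dx ∧ dy gives (-4*z) dx ∧ dy ∧ dz
  d(3*x^2 - 2*y*z) includes (∂/∂y)(3*x^2 - 2*y*z) dy = (-2*z) dy, which multiplied by dx ∧ dz gives (2*z) dx ∧ dy ∧ dz
  d(x*(3*x + 3*y + z)) includes (∂/∂x)(x*(3*x + 3*y + z)) dx = (6*x + 3*y + z) dx, which multiplied by dy ∧ dz gives (6*x + 3*y + z) dx ∧ dy ∧ dz
Collecting like 3-forms: d(omega) = (6*x + 3*y - z) dx ∧ dy ∧ dz.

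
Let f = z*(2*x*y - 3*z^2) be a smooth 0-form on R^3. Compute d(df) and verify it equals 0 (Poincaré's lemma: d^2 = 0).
d(df) = 0

Step 1: df = sum_i (∂f/∂x_i) dx_i = (2*y*z) dx + (2*x*z) dy + (2*x*y - 9*z^2) dz.
Step 2: Apply d again. Using the 1-form formula, the coefficient of dx ∧ dy in d(df) is ∂^2 f/∂x ∂y - ∂^2 f/∂y ∂x = (2*z) - (2*z) = 0 (equality of mixed partials for smooth f).
Similarly for dx ∧ dz and dy ∧ dz — all coefficients vanish. So d(df) = 0.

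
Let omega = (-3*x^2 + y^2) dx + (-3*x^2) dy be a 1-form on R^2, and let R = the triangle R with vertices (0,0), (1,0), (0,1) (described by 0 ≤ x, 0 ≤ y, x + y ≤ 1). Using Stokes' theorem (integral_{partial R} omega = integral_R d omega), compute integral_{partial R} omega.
integral_(partial R) omega = -4/3

Stokes: integral_partial_R omega = integral_R d omega with d omega = (∂Q/∂x - ∂P/∂y) dx ∧ dy.
  ∂Q/∂x = -6*x
  ∂P/∂y = 2*y
  integrand = ∂Q/∂x - ∂P/∂y = -6*x - 2*y.
Integrating over R: integral_0^1 integral_0^{1-x} (-6*x - 2*y) dy dx = -4/3.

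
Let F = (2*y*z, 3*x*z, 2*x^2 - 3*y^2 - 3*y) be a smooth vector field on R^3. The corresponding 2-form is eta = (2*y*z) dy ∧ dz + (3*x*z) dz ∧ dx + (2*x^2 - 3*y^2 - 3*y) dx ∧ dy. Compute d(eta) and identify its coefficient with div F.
d(eta) = (0) dx ∧ dy ∧ dz; div F = 0

For a 2-form in R^3 of the form above, applying d gives a 3-form with coefficient ∂P/∂x + ∂Q/∂y + ∂R/∂z:
  ∂P/∂x = 0
  ∂Q/∂y = 0
  ∂R/∂z = 0
Sum = 0, which is exactly div F.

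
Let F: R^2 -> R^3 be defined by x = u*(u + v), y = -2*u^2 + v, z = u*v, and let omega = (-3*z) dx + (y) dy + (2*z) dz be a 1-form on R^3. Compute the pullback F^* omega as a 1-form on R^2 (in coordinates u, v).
F^* omega = (u*(8*u^2 - 6*u*v - v^2 - 4*v)) du + (-u^2*v - 2*u^2 + v) dv

Using F^*(f dg) = (f ∘ F) d(g ∘ F), substitute each coordinate x_i by F_i(u, v) in f_i, and replace dx_i by d F_i = (∂F_i/∂u) du + (∂F_i/∂v) dv.
  For the x component: f_1(F) = -3*u*v; d F_1 = (2*u + v) du + (u) dv
  For the y component: f_2(F) = -2*u^2 + v; d F_2 = (-4*u) du + (1) dv
  For the z component: f_3(F) = 2*u*v; d F_3 = (v) du + (u) dv
Combining and collecting du, dv coefficients:
  coeff of du: u*(8*u^2 - 6*u*v - v^2 - 4*v)
  coeff of dv: -u^2*v - 2*u^2 + v
F^* omega = (u*(8*u^2 - 6*u*v - v^2 - 4*v)) du + (-u^2*v - 2*u^2 + v) dv.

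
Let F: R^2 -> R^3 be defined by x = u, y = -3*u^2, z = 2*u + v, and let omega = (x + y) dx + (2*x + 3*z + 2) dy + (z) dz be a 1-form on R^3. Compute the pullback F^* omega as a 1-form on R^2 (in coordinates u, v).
F^* omega = (-51*u^2 - 18*u*v - 7*u + 2*v) du + (2*u + v) dv

Using F^*(f dg) = (f ∘ F) d(g ∘ F), substitute each coordinate x_i by F_i(u, v) in f_i, and replace dx_i by d F_i = (∂F_i/∂u) du + (∂F_i/∂v) dv.
  For the x component: f_1(F) = u*(1 - 3*u); d F_1 = (1) du + (0) dv
  For the y component: f_2(F) = 8*u + 3*v + 2; d F_2 = (-6*u) du + (0) dv
  For the z component: f_3(F) = 2*u + v; d F_3 = (2) du + (1) dv
Combining and collecting du, dv coefficients:
  coeff of du: -51*u^2 - 18*u*v - 7*u + 2*v
  coeff of dv: 2*u + v
F^* omega = (-51*u^2 - 18*u*v - 7*u + 2*v) du + (2*u + v) dv.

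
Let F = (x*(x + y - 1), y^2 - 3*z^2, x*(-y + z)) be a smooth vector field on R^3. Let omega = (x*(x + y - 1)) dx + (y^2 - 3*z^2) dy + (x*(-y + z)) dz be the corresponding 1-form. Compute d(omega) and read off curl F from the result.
d(omega) = (-x + 6*z) dy ∧ dz + (y - z) dz ∧ dx + (-x) dx ∧ dy; curl F = (-x + 6*z, y - z, -x)

d omega = sum_{i<j} (∂f_j/∂x_i - ∂f_i/∂x_j) dx_i ∧ dx_j. Under the identification (dy ∧ dz, dz ∧ dx, dx ∧ dy) ↔ (e_x, e_y, e_z), the coefficients are exactly the components of curl F. Compute:
  ∂R/∂y - ∂Q/∂z = (-x) - (-6*z) = -x + 6*z
  ∂P/∂z - ∂R/∂x = (0) - (-y + z) = y - z
  ∂Q/∂x - ∂P/∂y = (0) - (x) = -x.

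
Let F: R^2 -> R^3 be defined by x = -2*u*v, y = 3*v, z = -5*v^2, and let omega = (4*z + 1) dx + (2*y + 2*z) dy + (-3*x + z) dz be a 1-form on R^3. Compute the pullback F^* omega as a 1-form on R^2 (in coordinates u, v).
F^* omega = (40*v^3 - 2*v) du + (-20*u*v^2 - 2*u + 50*v^3 - 30*v^2 + 18*v) dv

Using F^*(f dg) = (f ∘ F) d(g ∘ F), substitute each coordinate x_i by F_i(u, v) in f_i, and replace dx_i by d F_i = (∂F_i/∂u) du + (∂F_i/∂v) dv.
  For the x component: f_1(F) = 1 - 20*v^2; d F_1 = (-2*v) du + (-2*u) dv
  For the y component: f_2(F) = 2*v*(3 - 5*v); d F_2 = (0) du + (3) dv
  For the z component: f_3(F) = v*(6*u - 5*v); d F_3 = (0) du + (-10*v) dv
Combining and collecting du, dv coefficients:
  coeff of du: 40*v^3 - 2*v
  coeff of dv: -20*u*v^2 - 2*u + 50*v^3 - 30*v^2 + 18*v
F^* omega = (40*v^3 - 2*v) du + (-20*u*v^2 - 2*u + 50*v^3 - 30*v^2 + 18*v) dv.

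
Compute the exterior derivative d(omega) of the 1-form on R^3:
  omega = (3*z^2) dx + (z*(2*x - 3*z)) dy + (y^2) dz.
d(omega) = (2*z) dx ∧ dy + (-6*z) dx ∧ dz + (-2*x + 2*y + 6*z) dy ∧ dz

For a 1-form omega = sum_i f_i dx_i, the exterior derivative is
  d(omega) = sum_{i < j} (∂f_j/∂x_i - ∂f_i/∂x_j) dx_i ∧ dx_j.
  coefficient of dx ∧ dy: ∂f_2/∂x - ∂f_1/∂y = ∂(z*(2*x - 3*z))/∂x - ∂(3*z^2)/∂y = 2*z
  coefficient of dx ∧ dz: ∂f_3/∂x - ∂f_1/∂z = ∂(y^2)/∂x - ∂(3*z^2)/∂z = -6*z
  coefficient of dy ∧ dz: ∂f_3/∂y - ∂f_2/∂z = ∂(y^2)/∂y - ∂(z*(2*x - 3*z))/∂z = -2*x + 2*y + 6*z
Assembling: d(omega) = (2*z) dx ∧ dy + (-6*z) dx ∧ dz + (-2*x + 2*y + 6*z) dy ∧ dz.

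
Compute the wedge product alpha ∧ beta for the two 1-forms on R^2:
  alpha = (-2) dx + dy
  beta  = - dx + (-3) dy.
alpha ∧ beta = (7) dx ∧ dy

Distribute the wedge, using dx_i ∧ dx_j = -dx_j ∧ dx_i and dx_i ∧ dx_i = 0. For each pair (i, j) with i < j, the coefficient of dx_i ∧ dx_j in alpha ∧ beta is (alpha_i * beta_j - alpha_j * beta_i). Collecting: alpha ∧ beta = (7) dx ∧ dy.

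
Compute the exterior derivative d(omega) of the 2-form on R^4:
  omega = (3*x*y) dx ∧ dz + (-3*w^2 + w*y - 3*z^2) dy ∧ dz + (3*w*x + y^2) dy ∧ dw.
d(omega) = (-3*x) dx ∧ dy ∧ dz + (-6*w + y) dy ∧ dz ∧ dw + (3*w) dx ∧ dy ∧ dw

For a 2-form omega = sum_{i<j} g_{ij} dx_i ∧ dx_j, the exterior derivative is
  d(omega) = sum_{i<j} d(g_{ij}) ∧ dx_i ∧ dx_j = sum_{i<j, k} (∂g_{ij}/∂x_k) dx_k ∧ dx_i ∧ dx_j.
Expand each term, using dx_k ∧ dx_i ∧ dx_j = sgn(permutation) dx_{(a)} ∧ dx_{(b)} ∧ dx_{(c)} with (a < b < c) sorted:
  d(3*x*y) includes (∂/∂y)(3*x*y) dy = (3*x) dy, which multiplied by dx ∧ dz gives (-3*x) dx ∧ dy ∧ dz
  d(-3*w^2 + w*y - 3*z^2) includes (∂/∂w)(-3*w^2 + w*y - 3*z^2) dw = (-6*w + y) dw, which multiplied by dy ∧ dz gives (-6*w + y) dy ∧ dz ∧ dw
  d(3*w*x + y^2) includes (∂/∂x)(3*w*x + y^2) dx = (3*w) dx, which multiplied by dy ∧ dw gives (3*w) dx ∧ dy ∧ dw
Collecting like 3-forms: d(omega) = (-3*x) dx ∧ dy ∧ dz + (-6*w + y) dy ∧ dz ∧ dw + (3*w) dx ∧ dy ∧ dw.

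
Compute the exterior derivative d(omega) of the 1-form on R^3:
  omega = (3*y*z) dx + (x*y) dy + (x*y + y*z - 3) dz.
d(omega) = (y - 3*z) dx ∧ dy + (-2*y) dx ∧ dz + (x + z) dy ∧ dz

For a 1-form omega = sum_i f_i dx_i, the exterior derivative is
  d(omega) = sum_{i < j} (∂f_j/∂x_i - ∂f_i/∂x_j) dx_i ∧ dx_j.
  coefficient of dx ∧ dy: ∂f_2/∂x - ∂f_1/∂y = ∂(x*y)/∂x - ∂(3*y*z)/∂y = y - 3*z
  coefficient of dx ∧ dz: ∂f_3/∂x - ∂f_1/∂z = ∂(x*y + y*z - 3)/∂x - ∂(3*y*z)/∂z = -2*y
  coefficient of dy ∧ dz: ∂f_3/∂y - ∂f_2/∂z = ∂(x*y + y*z - 3)/∂y - ∂(x*y)/∂z = x + z
Assembling: d(omega) = (y - 3*z) dx ∧ dy + (-2*y) dx ∧ dz + (x + z) dy ∧ dz.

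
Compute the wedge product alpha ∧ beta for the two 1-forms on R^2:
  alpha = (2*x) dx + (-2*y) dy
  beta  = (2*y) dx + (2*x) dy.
alpha ∧ beta = (4*x^2 + 4*y^2) dx ∧ dy

Distribute the wedge, using dx_i ∧ dx_j = -dx_j ∧ dx_i and dx_i ∧ dx_i = 0. For each pair (i, j) with i < j, the coefficient of dx_i ∧ dx_j in alpha ∧ beta is (alpha_i * beta_j - alpha_j * beta_i). Collecting: alpha ∧ beta = (4*x^2 + 4*y^2) dx ∧ dy.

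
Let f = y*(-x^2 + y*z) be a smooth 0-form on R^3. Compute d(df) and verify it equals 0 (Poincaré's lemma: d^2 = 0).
d(df) = 0

Step 1: df = sum_i (∂f/∂x_i) dx_i = (-2*x*y) dx + (-x^2 + 2*y*z) dy + (y^2) dz.
Step 2: Apply d again. Using the 1-form formula, the coefficient of dx ∧ dy in d(df) is ∂^2 f/∂x ∂y - ∂^2 f/∂y ∂x = (-2*x) - (-2*x) = 0 (equality of mixed partials for smooth f).
Similarly for dx ∧ dz and dy ∧ dz — all coefficients vanish. So d(df) = 0.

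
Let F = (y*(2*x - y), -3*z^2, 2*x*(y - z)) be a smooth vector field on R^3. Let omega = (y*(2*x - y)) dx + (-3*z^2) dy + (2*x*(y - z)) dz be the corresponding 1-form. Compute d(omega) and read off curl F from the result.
d(omega) = (2*x + 6*z) dy ∧ dz + (-2*y + 2*z) dz ∧ dx + (-2*x + 2*y) dx ∧ dy; curl F = (2*x + 6*z, -2*y + 2*z, -2*x + 2*y)

d omega = sum_{i<j} (∂f_j/∂x_i - ∂f_i/∂x_j) dx_i ∧ dx_j. Under the identification (dy ∧ dz, dz ∧ dx, dx ∧ dy) ↔ (e_x, e_y, e_z), the coefficients are exactly the components of curl F. Compute:
  ∂R/∂y - ∂Q/∂z = (2*x) - (-6*z) = 2*x + 6*z
  ∂P/∂z - ∂R/∂x = (0) - (2*y - 2*z) = -2*y + 2*z
  ∂Q/∂x - ∂P/∂y = (0) - (2*x - 2*y) = -2*x + 2*y.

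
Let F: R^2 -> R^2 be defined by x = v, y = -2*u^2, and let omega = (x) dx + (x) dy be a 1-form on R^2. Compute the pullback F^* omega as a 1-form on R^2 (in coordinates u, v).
F^* omega = (-4*u*v) du + (v) dv

Using F^*(f dg) = (f ∘ F) d(g ∘ F), substitute each coordinate x_i by F_i(u, v) in f_i, and replace dx_i by d F_i = (∂F_i/∂u) du + (∂F_i/∂v) dv.
  For the x component: f_1(F) = v; d F_1 = (0) du + (1) dv
  For the y component: f_2(F) = v; d F_2 = (-4*u) du + (0) dv
Combining and collecting du, dv coefficients:
  coeff of du: -4*u*v
  coeff of dv: v
F^* omega = (-4*u*v) du + (v) dv.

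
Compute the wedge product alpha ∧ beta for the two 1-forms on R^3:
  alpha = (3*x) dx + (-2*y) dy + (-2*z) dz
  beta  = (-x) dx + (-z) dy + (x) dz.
alpha ∧ beta = (-x*(2*y + 3*z)) dx ∧ dy + (x*(3*x - 2*z)) dx ∧ dz + (-2*x*y - 2*z^2) dy ∧ dz

Distribute the wedge, using dx_i ∧ dx_j = -dx_j ∧ dx_i and dx_i ∧ dx_i = 0. For each pair (i, j) with i < j, the coefficient of dx_i ∧ dx_j in alpha ∧ beta is (alpha_i * beta_j - alpha_j * beta_i). Collecting: alpha ∧ beta = (-x*(2*y + 3*z)) dx ∧ dy + (x*(3*x - 2*z)) dx ∧ dz + (-2*x*y - 2*z^2) dy ∧ dz.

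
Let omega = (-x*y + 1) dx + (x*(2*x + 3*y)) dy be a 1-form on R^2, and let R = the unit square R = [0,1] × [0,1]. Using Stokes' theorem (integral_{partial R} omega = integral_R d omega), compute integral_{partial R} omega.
integral_(partial R) omega = 4

Stokes: integral_partial_R omega = integral_R d omega with d omega = (∂Q/∂x - ∂P/∂y) dx ∧ dy.
  ∂Q/∂x = 4*x + 3*y
  ∂P/∂y = -x
  integrand = ∂Q/∂x - ∂P/∂y = 5*x + 3*y.
Integrating over R: integral_0^1 integral_0^1 (5*x + 3*y) dx dy = 4.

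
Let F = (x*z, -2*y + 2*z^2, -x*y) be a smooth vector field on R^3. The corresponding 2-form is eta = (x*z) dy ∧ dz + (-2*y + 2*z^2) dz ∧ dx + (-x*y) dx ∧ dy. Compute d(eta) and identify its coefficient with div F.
d(eta) = (z - 2) dx ∧ dy ∧ dz; div F = z - 2

For a 2-form in R^3 of the form above, applying d gives a 3-form with coefficient ∂P/∂x + ∂Q/∂y + ∂R/∂z:
  ∂P/∂x = z
  ∂Q/∂y = -2
  ∂R/∂z = 0
Sum = z - 2, which is exactly div F.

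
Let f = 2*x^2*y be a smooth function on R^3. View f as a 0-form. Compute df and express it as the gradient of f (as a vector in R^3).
df = (4*x*y) dx + (2*x^2) dy + (0) dz; grad f = (4*x*y, 2*x^2, 0)

For a 0-form f, d f = (∂f/∂x) dx + (∂f/∂y) dy + (∂f/∂z) dz. The components of the vector representation are exactly the entries of grad f in Cartesian coordinates:
  ∂f/∂x = 4*x*y
  ∂f/∂y = 2*x^2
  ∂f/∂z = 0.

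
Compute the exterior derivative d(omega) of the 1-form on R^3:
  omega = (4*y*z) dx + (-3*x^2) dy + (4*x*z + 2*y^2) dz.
d(omega) = (-6*x - 4*z) dx ∧ dy + (-4*y + 4*z) dx ∧ dz + (4*y) dy ∧ dz

For a 1-form omega = sum_i f_i dx_i, the exterior derivative is
  d(omega) = sum_{i < j} (∂f_j/∂x_i - ∂f_i/∂x_j) dx_i ∧ dx_j.
  coefficient of dx ∧ dy: ∂f_2/∂x - ∂f_1/∂y = ∂(-3*x^2)/∂x - ∂(4*y*z)/∂y = -6*x - 4*z
  coefficient of dx ∧ dz: ∂f_3/∂x - ∂f_1/∂z = ∂(4*x*z + 2*y^2)/∂x - ∂(4*y*z)/∂z = -4*y + 4*z
  coefficient of dy ∧ dz: ∂f_3/∂y - ∂f_2/∂z = ∂(4*x*z + 2*y^2)/∂y - ∂(-3*x^2)/∂z = 4*y
Assembling: d(omega) = (-6*x - 4*z) dx ∧ dy + (-4*y + 4*z) dx ∧ dz + (4*y) dy ∧ dz.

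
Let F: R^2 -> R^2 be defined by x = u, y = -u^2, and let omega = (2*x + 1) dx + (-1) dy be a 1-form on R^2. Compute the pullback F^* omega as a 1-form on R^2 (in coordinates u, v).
F^* omega = (4*u + 1) du

Using F^*(f dg) = (f ∘ F) d(g ∘ F), substitute each coordinate x_i by F_i(u, v) in f_i, and replace dx_i by d F_i = (∂F_i/∂u) du + (∂F_i/∂v) dv.
  For the x component: f_1(F) = 2*u + 1; d F_1 = (1) du + (0) dv
  For the y component: f_2(F) = -1; d F_2 = (-2*u) du + (0) dv
Combining and collecting du, dv coefficients:
  coeff of du: 4*u + 1
  coeff of dv: 0
F^* omega = (4*u + 1) du.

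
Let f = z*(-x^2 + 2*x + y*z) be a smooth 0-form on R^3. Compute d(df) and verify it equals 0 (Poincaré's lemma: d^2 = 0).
d(df) = 0

Step 1: df = sum_i (∂f/∂x_i) dx_i = (2*z*(1 - x)) dx + (z^2) dy + (-x^2 + 2*x + 2*y*z) dz.
Step 2: Apply d again. Using the 1-form formula, the coefficient of dx ∧ dy in d(df) is ∂^2 f/∂x ∂y - ∂^2 f/∂y ∂x = (0) - (0) = 0 (equality of mixed partials for smooth f).
Similarly for dx ∧ dz and dy ∧ dz — all coefficients vanish. So d(df) = 0.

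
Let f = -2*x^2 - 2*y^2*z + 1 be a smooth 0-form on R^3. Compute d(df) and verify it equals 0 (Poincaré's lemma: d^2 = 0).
d(df) = 0

Step 1: df = sum_i (∂f/∂x_i) dx_i = (-4*x) dx + (-4*y*z) dy + (-2*y^2) dz.
Step 2: Apply d again. Using the 1-form formula, the coefficient of dx ∧ dy in d(df) is ∂^2 f/∂x ∂y - ∂^2 f/∂y ∂x = (0) - (0) = 0 (equality of mixed partials for smooth f).
Similarly for dx ∧ dz and dy ∧ dz — all coefficients vanish. So d(df) = 0.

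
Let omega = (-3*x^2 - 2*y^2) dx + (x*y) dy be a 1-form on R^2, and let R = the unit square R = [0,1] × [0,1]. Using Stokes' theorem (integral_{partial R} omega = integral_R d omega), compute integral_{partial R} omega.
integral_(partial R) omega = 5/2

Stokes: integral_partial_R omega = integral_R d omega with d omega = (∂Q/∂x - ∂P/∂y) dx ∧ dy.
  ∂Q/∂x = y
  ∂P/∂y = -4*y
  integrand = ∂Q/∂x - ∂P/∂y = 5*y.
Integrating over R: integral_0^1 integral_0^1 (5*y) dx dy = 5/2.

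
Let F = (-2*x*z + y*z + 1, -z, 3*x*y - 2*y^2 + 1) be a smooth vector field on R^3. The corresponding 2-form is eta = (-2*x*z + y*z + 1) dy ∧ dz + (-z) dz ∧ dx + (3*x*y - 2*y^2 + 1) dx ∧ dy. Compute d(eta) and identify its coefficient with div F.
d(eta) = (-2*z) dx ∧ dy ∧ dz; div F = -2*z

For a 2-form in R^3 of the form above, applying d gives a 3-form with coefficient ∂P/∂x + ∂Q/∂y + ∂R/∂z:
  ∂P/∂x = -2*z
  ∂Q/∂y = 0
  ∂R/∂z = 0
Sum = -2*z, which is exactly div F.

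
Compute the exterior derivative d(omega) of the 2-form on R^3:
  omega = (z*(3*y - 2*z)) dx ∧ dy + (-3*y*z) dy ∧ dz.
d(omega) = (3*y - 4*z) dx ∧ dy ∧ dz

For a 2-form omega = sum_{i<j} g_{ij} dx_i ∧ dx_j, the exterior derivative is
  d(omega) = sum_{i<j} d(g_{ij}) ∧ dx_i ∧ dx_j = sum_{i<j, k} (∂g_{ij}/∂x_k) dx_k ∧ dx_i ∧ dx_j.
Expand each term, using dx_k ∧ dx_i ∧ dx_j = sgn(permutation) dx_{(a)} ∧ dx_{(b)} ∧ dx_{(c)} with (a < b < c) sorted:
  d(z*(3*y - 2*z)) includes (∂/∂z)(z*(3*y - 2*z)) dz = (3*y - 4*z) dz, which multiplied by dx ∧ dy gives (3*y - 4*z) dx ∧ dy ∧ dz
Collecting like 3-forms: d(omega) = (3*y - 4*z) dx ∧ dy ∧ dz.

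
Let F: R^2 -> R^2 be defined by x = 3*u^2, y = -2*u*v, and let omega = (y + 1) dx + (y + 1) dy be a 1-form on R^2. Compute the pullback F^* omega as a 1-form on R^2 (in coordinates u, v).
F^* omega = (-12*u^2*v + 4*u*v^2 + 6*u - 2*v) du + (2*u*(2*u*v - 1)) dv

Using F^*(f dg) = (f ∘ F) d(g ∘ F), substitute each coordinate x_i by F_i(u, v) in f_i, and replace dx_i by d F_i = (∂F_i/∂u) du + (∂F_i/∂v) dv.
  For the x component: f_1(F) = -2*u*v + 1; d F_1 = (6*u) du + (0) dv
  For the y component: f_2(F) = -2*u*v + 1; d F_2 = (-2*v) du + (-2*u) dv
Combining and collecting du, dv coefficients:
  coeff of du: -12*u^2*v + 4*u*v^2 + 6*u - 2*v
  coeff of dv: 2*u*(2*u*v - 1)
F^* omega = (-12*u^2*v + 4*u*v^2 + 6*u - 2*v) du + (2*u*(2*u*v - 1)) dv.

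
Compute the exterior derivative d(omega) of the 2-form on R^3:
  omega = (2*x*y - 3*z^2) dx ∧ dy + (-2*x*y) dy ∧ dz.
d(omega) = (-2*y - 6*z) dx ∧ dy ∧ dz

For a 2-form omega = sum_{i<j} g_{ij} dx_i ∧ dx_j, the exterior derivative is
  d(omega) = sum_{i<j} d(g_{ij}) ∧ dx_i ∧ dx_j = sum_{i<j, k} (∂g_{ij}/∂x_k) dx_k ∧ dx_i ∧ dx_j.
Expand each term, using dx_k ∧ dx_i ∧ dx_j = sgn(permutation) dx_{(a)} ∧ dx_{(b)} ∧ dx_{(c)} with (a < b < c) sorted:
  d(2*x*y - 3*z^2) includes (∂/∂z)(2*x*y - 3*z^2) dz = (-6*z) dz, which multiplied by dx ∧ dy gives (-6*z) dx ∧ dy ∧ dz
  d(-2*x*y) includes (∂/∂x)(-2*x*y) dx = (-2*y) dx, which multiplied by dy ∧ dz gives (-2*y) dx ∧ dy ∧ dz
Collecting like 3-forms: d(omega) = (-2*y - 6*z) dx ∧ dy ∧ dz.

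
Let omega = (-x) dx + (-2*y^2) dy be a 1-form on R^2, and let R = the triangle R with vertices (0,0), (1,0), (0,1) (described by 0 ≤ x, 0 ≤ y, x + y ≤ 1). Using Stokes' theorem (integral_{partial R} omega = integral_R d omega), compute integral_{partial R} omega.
integral_(partial R) omega = 0

Stokes: integral_partial_R omega = integral_R d omega with d omega = (∂Q/∂x - ∂P/∂y) dx ∧ dy.
  ∂Q/∂x = 0
  ∂P/∂y = 0
  integrand = ∂Q/∂x - ∂P/∂y = 0.
Integrating over R: integral_0^1 integral_0^{1-x} (0) dy dx = 0.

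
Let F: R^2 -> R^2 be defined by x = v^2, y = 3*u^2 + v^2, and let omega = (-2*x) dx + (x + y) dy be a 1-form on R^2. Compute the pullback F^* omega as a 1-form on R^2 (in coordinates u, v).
F^* omega = (18*u^3 + 12*u*v^2) du + (6*u^2*v) dv

Using F^*(f dg) = (f ∘ F) d(g ∘ F), substitute each coordinate x_i by F_i(u, v) in f_i, and replace dx_i by d F_i = (∂F_i/∂u) du + (∂F_i/∂v) dv.
  For the x component: f_1(F) = -2*v^2; d F_1 = (0) du + (2*v) dv
  For the y component: f_2(F) = 3*u^2 + 2*v^2; d F_2 = (6*u) du + (2*v) dv
Combining and collecting du, dv coefficients:
  coeff of du: 18*u^3 + 12*u*v^2
  coeff of dv: 6*u^2*v
F^* omega = (18*u^3 + 12*u*v^2) du + (6*u^2*v) dv.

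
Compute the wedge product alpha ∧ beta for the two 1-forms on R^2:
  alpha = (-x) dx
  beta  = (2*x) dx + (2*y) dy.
alpha ∧ beta = (-2*x*y) dx ∧ dy

Distribute the wedge, using dx_i ∧ dx_j = -dx_j ∧ dx_i and dx_i ∧ dx_i = 0. For each pair (i, j) with i < j, the coefficient of dx_i ∧ dx_j in alpha ∧ beta is (alpha_i * beta_j - alpha_j * beta_i). Collecting: alpha ∧ beta = (-2*x*y) dx ∧ dy.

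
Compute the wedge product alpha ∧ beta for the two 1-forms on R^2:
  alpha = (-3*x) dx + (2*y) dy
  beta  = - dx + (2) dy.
alpha ∧ beta = (-6*x + 2*y) dx ∧ dy

Distribute the wedge, using dx_i ∧ dx_j = -dx_j ∧ dx_i and dx_i ∧ dx_i = 0. For each pair (i, j) with i < j, the coefficient of dx_i ∧ dx_j in alpha ∧ beta is (alpha_i * beta_j - alpha_j * beta_i). Collecting: alpha ∧ beta = (-6*x + 2*y) dx ∧ dy.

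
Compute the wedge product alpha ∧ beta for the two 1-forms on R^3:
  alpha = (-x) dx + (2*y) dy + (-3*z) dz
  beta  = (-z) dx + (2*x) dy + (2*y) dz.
alpha ∧ beta = (-2*x^2 + 2*y*z) dx ∧ dy + (-2*x*y - 3*z^2) dx ∧ dz + (6*x*z + 4*y^2) dy ∧ dz

Distribute the wedge, using dx_i ∧ dx_j = -dx_j ∧ dx_i and dx_i ∧ dx_i = 0. For each pair (i, j) with i < j, the coefficient of dx_i ∧ dx_j in alpha ∧ beta is (alpha_i * beta_j - alpha_j * beta_i). Collecting: alpha ∧ beta = (-2*x^2 + 2*y*z) dx ∧ dy + (-2*x*y - 3*z^2) dx ∧ dz + (6*x*z + 4*y^2) dy ∧ dz.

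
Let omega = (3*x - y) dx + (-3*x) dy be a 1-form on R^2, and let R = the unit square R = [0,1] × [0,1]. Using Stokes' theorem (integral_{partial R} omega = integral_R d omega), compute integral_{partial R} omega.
integral_(partial R) omega = -2

Stokes: integral_partial_R omega = integral_R d omega with d omega = (∂Q/∂x - ∂P/∂y) dx ∧ dy.
  ∂Q/∂x = -3
  ∂P/∂y = -1
  integrand = ∂Q/∂x - ∂P/∂y = -2.
Integrating over R: integral_0^1 integral_0^1 (-2) dx dy = -2.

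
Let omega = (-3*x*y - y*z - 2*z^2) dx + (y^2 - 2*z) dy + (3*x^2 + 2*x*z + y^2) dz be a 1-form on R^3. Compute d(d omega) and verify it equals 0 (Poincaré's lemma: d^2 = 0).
d(d omega) = 0

Step 1: d omega = sum_{i<j} (∂f_j/∂x_i - ∂f_i/∂x_j) dx_i ∧ dx_j:
  coeff of dx ∧ dy: 3*x + z
  coeff of dx ∧ dz: 6*x + y + 6*z
  coeff of dy ∧ dz: 2*y + 2
Step 2: Apply d again to each 2-form coefficient. The only possible 3-form in R^3 is dx ∧ dy ∧ dz, with coefficient
  ∂(coeff of dy∧dz)/∂x - ∂(coeff of dx∧dz)/∂y + ∂(coeff of dx∧dy)/∂z
  = ∂/∂x (2*y + 2) - ∂/∂y (6*x + y + 6*z) + ∂/∂z (3*x + z).
Each of these terms simplifies to sums of mixed partials that cancel in pairs. The result is 0 (by equality of mixed partials for smooth functions — Schwarz / Clairaut).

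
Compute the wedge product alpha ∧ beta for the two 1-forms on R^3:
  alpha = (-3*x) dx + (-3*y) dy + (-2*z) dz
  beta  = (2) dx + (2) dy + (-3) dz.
alpha ∧ beta = (-6*x + 6*y) dx ∧ dy + (9*x + 4*z) dx ∧ dz + (9*y + 4*z) dy ∧ dz

Distribute the wedge, using dx_i ∧ dx_j = -dx_j ∧ dx_i and dx_i ∧ dx_i = 0. For each pair (i, j) with i < j, the coefficient of dx_i ∧ dx_j in alpha ∧ beta is (alpha_i * beta_j - alpha_j * beta_i). Collecting: alpha ∧ beta = (-6*x + 6*y) dx ∧ dy + (9*x + 4*z) dx ∧ dz + (9*y + 4*z) dy ∧ dz.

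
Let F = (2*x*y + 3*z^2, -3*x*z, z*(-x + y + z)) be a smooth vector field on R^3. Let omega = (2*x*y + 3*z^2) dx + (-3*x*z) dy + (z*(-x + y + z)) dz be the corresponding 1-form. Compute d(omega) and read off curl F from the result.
d(omega) = (3*x + z) dy ∧ dz + (7*z) dz ∧ dx + (-2*x - 3*z) dx ∧ dy; curl F = (3*x + z, 7*z, -2*x - 3*z)

d omega = sum_{i<j} (∂f_j/∂x_i - ∂f_i/∂x_j) dx_i ∧ dx_j. Under the identification (dy ∧ dz, dz ∧ dx, dx ∧ dy) ↔ (e_x, e_y, e_z), the coefficients are exactly the components of curl F. Compute:
  ∂R/∂y - ∂Q/∂z = (z) - (-3*x) = 3*x + z
  ∂P/∂z - ∂R/∂x = (6*z) - (-z) = 7*z
  ∂Q/∂x - ∂P/∂y = (-3*z) - (2*x) = -2*x - 3*z.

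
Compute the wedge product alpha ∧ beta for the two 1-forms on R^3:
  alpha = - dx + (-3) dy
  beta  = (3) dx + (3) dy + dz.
alpha ∧ beta = (6) dx ∧ dy + (-1) dx ∧ dz + (-3) dy ∧ dz

Distribute the wedge, using dx_i ∧ dx_j = -dx_j ∧ dx_i and dx_i ∧ dx_i = 0. For each pair (i, j) with i < j, the coefficient of dx_i ∧ dx_j in alpha ∧ beta is (alpha_i * beta_j - alpha_j * beta_i). Collecting: alpha ∧ beta = (6) dx ∧ dy + (-1) dx ∧ dz + (-3) dy ∧ dz.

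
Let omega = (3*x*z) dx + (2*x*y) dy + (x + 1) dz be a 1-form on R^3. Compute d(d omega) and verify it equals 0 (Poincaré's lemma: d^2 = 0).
d(d omega) = 0

Step 1: d omega = sum_{i<j} (∂f_j/∂x_i - ∂f_i/∂x_j) dx_i ∧ dx_j:
  coeff of dx ∧ dy: 2*y
  coeff of dx ∧ dz: 1 - 3*x
  coeff of dy ∧ dz: 0
Step 2: Apply d again to each 2-form coefficient. The only possible 3-form in R^3 is dx ∧ dy ∧ dz, with coefficient
  ∂(coeff of dy∧dz)/∂x - ∂(coeff of dx∧dz)/∂y + ∂(coeff of dx∧dy)/∂z
  = ∂/∂x (0) - ∂/∂y (1 - 3*x) + ∂/∂z (2*y).
Each of these terms simplifies to sums of mixed partials that cancel in pairs. The result is 0 (by equality of mixed partials for smooth functions — Schwarz / Clairaut).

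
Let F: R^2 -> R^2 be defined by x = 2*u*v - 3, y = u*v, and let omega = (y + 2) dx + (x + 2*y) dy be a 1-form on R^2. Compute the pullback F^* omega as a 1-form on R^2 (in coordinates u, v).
F^* omega = (v*(6*u*v + 1)) du + (u*(6*u*v + 1)) dv

Using F^*(f dg) = (f ∘ F) d(g ∘ F), substitute each coordinate x_i by F_i(u, v) in f_i, and replace dx_i by d F_i = (∂F_i/∂u) du + (∂F_i/∂v) dv.
  For the x component: f_1(F) = u*v + 2; d F_1 = (2*v) du + (2*u) dv
  For the y component: f_2(F) = 4*u*v - 3; d F_2 = (v) du + (u) dv
Combining and collecting du, dv coefficients:
  coeff of du: v*(6*u*v + 1)
  coeff of dv: u*(6*u*v + 1)
F^* omega = (v*(6*u*v + 1)) du + (u*(6*u*v + 1)) dv.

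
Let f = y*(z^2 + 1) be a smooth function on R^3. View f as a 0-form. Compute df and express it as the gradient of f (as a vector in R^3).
df = (0) dx + (z^2 + 1) dy + (2*y*z) dz; grad f = (0, z^2 + 1, 2*y*z)

For a 0-form f, d f = (∂f/∂x) dx + (∂f/∂y) dy + (∂f/∂z) dz. The components of the vector representation are exactly the entries of grad f in Cartesian coordinates:
  ∂f/∂x = 0
  ∂f/∂y = z^2 + 1
  ∂f/∂z = 2*y*z.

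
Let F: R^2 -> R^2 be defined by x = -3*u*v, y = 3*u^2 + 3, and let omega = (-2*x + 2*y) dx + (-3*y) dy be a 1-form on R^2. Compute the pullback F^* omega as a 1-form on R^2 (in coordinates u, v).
F^* omega = (-54*u^3 - 18*u^2*v - 18*u*v^2 - 54*u - 18*v) du + (18*u*(-u^2 - u*v - 1)) dv

Using F^*(f dg) = (f ∘ F) d(g ∘ F), substitute each coordinate x_i by F_i(u, v) in f_i, and replace dx_i by d F_i = (∂F_i/∂u) du + (∂F_i/∂v) dv.
  For the x component: f_1(F) = 6*u^2 + 6*u*v + 6; d F_1 = (-3*v) du + (-3*u) dv
  For the y component: f_2(F) = -9*u^2 - 9; d F_2 = (6*u) du + (0) dv
Combining and collecting du, dv coefficients:
  coeff of du: -54*u^3 - 18*u^2*v - 18*u*v^2 - 54*u - 18*v
  coeff of dv: 18*u*(-u^2 - u*v - 1)
F^* omega = (-54*u^3 - 18*u^2*v - 18*u*v^2 - 54*u - 18*v) du + (18*u*(-u^2 - u*v - 1)) dv.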